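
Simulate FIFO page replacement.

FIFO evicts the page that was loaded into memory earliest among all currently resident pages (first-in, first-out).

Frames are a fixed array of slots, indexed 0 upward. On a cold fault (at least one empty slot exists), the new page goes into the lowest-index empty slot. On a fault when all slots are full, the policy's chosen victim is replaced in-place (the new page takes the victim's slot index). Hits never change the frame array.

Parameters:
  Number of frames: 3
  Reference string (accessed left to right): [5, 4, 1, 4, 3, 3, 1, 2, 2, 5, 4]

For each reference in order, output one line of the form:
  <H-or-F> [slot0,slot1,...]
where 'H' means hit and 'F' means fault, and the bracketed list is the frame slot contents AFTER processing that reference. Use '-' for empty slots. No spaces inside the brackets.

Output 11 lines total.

F [5,-,-]
F [5,4,-]
F [5,4,1]
H [5,4,1]
F [3,4,1]
H [3,4,1]
H [3,4,1]
F [3,2,1]
H [3,2,1]
F [3,2,5]
F [4,2,5]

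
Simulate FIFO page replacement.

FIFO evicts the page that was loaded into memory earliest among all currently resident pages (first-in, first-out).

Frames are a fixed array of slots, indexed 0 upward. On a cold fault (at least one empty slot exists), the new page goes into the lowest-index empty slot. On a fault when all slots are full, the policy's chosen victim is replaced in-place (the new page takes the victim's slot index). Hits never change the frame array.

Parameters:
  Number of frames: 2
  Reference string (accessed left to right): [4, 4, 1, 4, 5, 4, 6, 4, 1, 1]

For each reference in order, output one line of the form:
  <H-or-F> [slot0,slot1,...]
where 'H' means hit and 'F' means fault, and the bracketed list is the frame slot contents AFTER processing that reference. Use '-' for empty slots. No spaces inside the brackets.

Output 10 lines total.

F [4,-]
H [4,-]
F [4,1]
H [4,1]
F [5,1]
F [5,4]
F [6,4]
H [6,4]
F [6,1]
H [6,1]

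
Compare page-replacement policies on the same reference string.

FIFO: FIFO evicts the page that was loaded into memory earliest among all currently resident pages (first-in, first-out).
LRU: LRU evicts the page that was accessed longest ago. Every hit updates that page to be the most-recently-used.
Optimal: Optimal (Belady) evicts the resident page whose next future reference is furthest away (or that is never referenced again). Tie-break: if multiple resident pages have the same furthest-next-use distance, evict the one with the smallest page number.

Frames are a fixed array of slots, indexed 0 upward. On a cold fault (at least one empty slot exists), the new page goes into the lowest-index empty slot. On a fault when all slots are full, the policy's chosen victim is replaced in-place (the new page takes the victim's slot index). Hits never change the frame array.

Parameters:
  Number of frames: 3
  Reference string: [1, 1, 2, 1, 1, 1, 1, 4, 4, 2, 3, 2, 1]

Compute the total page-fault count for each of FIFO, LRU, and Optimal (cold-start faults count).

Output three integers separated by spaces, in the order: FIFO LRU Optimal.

--- FIFO ---
  step 0: ref 1 -> FAULT, frames=[1,-,-] (faults so far: 1)
  step 1: ref 1 -> HIT, frames=[1,-,-] (faults so far: 1)
  step 2: ref 2 -> FAULT, frames=[1,2,-] (faults so far: 2)
  step 3: ref 1 -> HIT, frames=[1,2,-] (faults so far: 2)
  step 4: ref 1 -> HIT, frames=[1,2,-] (faults so far: 2)
  step 5: ref 1 -> HIT, frames=[1,2,-] (faults so far: 2)
  step 6: ref 1 -> HIT, frames=[1,2,-] (faults so far: 2)
  step 7: ref 4 -> FAULT, frames=[1,2,4] (faults so far: 3)
  step 8: ref 4 -> HIT, frames=[1,2,4] (faults so far: 3)
  step 9: ref 2 -> HIT, frames=[1,2,4] (faults so far: 3)
  step 10: ref 3 -> FAULT, evict 1, frames=[3,2,4] (faults so far: 4)
  step 11: ref 2 -> HIT, frames=[3,2,4] (faults so far: 4)
  step 12: ref 1 -> FAULT, evict 2, frames=[3,1,4] (faults so far: 5)
  FIFO total faults: 5
--- LRU ---
  step 0: ref 1 -> FAULT, frames=[1,-,-] (faults so far: 1)
  step 1: ref 1 -> HIT, frames=[1,-,-] (faults so far: 1)
  step 2: ref 2 -> FAULT, frames=[1,2,-] (faults so far: 2)
  step 3: ref 1 -> HIT, frames=[1,2,-] (faults so far: 2)
  step 4: ref 1 -> HIT, frames=[1,2,-] (faults so far: 2)
  step 5: ref 1 -> HIT, frames=[1,2,-] (faults so far: 2)
  step 6: ref 1 -> HIT, frames=[1,2,-] (faults so far: 2)
  step 7: ref 4 -> FAULT, frames=[1,2,4] (faults so far: 3)
  step 8: ref 4 -> HIT, frames=[1,2,4] (faults so far: 3)
  step 9: ref 2 -> HIT, frames=[1,2,4] (faults so far: 3)
  step 10: ref 3 -> FAULT, evict 1, frames=[3,2,4] (faults so far: 4)
  step 11: ref 2 -> HIT, frames=[3,2,4] (faults so far: 4)
  step 12: ref 1 -> FAULT, evict 4, frames=[3,2,1] (faults so far: 5)
  LRU total faults: 5
--- Optimal ---
  step 0: ref 1 -> FAULT, frames=[1,-,-] (faults so far: 1)
  step 1: ref 1 -> HIT, frames=[1,-,-] (faults so far: 1)
  step 2: ref 2 -> FAULT, frames=[1,2,-] (faults so far: 2)
  step 3: ref 1 -> HIT, frames=[1,2,-] (faults so far: 2)
  step 4: ref 1 -> HIT, frames=[1,2,-] (faults so far: 2)
  step 5: ref 1 -> HIT, frames=[1,2,-] (faults so far: 2)
  step 6: ref 1 -> HIT, frames=[1,2,-] (faults so far: 2)
  step 7: ref 4 -> FAULT, frames=[1,2,4] (faults so far: 3)
  step 8: ref 4 -> HIT, frames=[1,2,4] (faults so far: 3)
  step 9: ref 2 -> HIT, frames=[1,2,4] (faults so far: 3)
  step 10: ref 3 -> FAULT, evict 4, frames=[1,2,3] (faults so far: 4)
  step 11: ref 2 -> HIT, frames=[1,2,3] (faults so far: 4)
  step 12: ref 1 -> HIT, frames=[1,2,3] (faults so far: 4)
  Optimal total faults: 4

Answer: 5 5 4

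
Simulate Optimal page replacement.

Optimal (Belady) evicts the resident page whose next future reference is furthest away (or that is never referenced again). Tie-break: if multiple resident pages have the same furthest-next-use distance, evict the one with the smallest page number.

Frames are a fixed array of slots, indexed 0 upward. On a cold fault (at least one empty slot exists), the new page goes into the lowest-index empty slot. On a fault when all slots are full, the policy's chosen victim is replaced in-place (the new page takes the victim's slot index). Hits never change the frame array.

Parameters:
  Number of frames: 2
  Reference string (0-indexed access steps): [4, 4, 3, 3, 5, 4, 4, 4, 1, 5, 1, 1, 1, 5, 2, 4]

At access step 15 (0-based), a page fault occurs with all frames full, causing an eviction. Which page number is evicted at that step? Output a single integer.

Step 0: ref 4 -> FAULT, frames=[4,-]
Step 1: ref 4 -> HIT, frames=[4,-]
Step 2: ref 3 -> FAULT, frames=[4,3]
Step 3: ref 3 -> HIT, frames=[4,3]
Step 4: ref 5 -> FAULT, evict 3, frames=[4,5]
Step 5: ref 4 -> HIT, frames=[4,5]
Step 6: ref 4 -> HIT, frames=[4,5]
Step 7: ref 4 -> HIT, frames=[4,5]
Step 8: ref 1 -> FAULT, evict 4, frames=[1,5]
Step 9: ref 5 -> HIT, frames=[1,5]
Step 10: ref 1 -> HIT, frames=[1,5]
Step 11: ref 1 -> HIT, frames=[1,5]
Step 12: ref 1 -> HIT, frames=[1,5]
Step 13: ref 5 -> HIT, frames=[1,5]
Step 14: ref 2 -> FAULT, evict 1, frames=[2,5]
Step 15: ref 4 -> FAULT, evict 2, frames=[4,5]
At step 15: evicted page 2

Answer: 2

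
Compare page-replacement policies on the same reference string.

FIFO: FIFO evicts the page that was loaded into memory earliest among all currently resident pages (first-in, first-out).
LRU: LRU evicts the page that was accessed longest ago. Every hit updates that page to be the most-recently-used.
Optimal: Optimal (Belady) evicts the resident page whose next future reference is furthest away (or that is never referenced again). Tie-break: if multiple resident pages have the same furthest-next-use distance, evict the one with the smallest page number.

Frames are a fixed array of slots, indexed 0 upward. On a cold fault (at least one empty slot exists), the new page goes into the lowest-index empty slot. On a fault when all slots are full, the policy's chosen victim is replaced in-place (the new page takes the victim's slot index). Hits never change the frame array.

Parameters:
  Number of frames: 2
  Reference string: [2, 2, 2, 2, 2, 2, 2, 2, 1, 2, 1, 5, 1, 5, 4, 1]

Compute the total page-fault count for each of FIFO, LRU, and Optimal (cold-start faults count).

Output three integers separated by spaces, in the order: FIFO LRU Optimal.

--- FIFO ---
  step 0: ref 2 -> FAULT, frames=[2,-] (faults so far: 1)
  step 1: ref 2 -> HIT, frames=[2,-] (faults so far: 1)
  step 2: ref 2 -> HIT, frames=[2,-] (faults so far: 1)
  step 3: ref 2 -> HIT, frames=[2,-] (faults so far: 1)
  step 4: ref 2 -> HIT, frames=[2,-] (faults so far: 1)
  step 5: ref 2 -> HIT, frames=[2,-] (faults so far: 1)
  step 6: ref 2 -> HIT, frames=[2,-] (faults so far: 1)
  step 7: ref 2 -> HIT, frames=[2,-] (faults so far: 1)
  step 8: ref 1 -> FAULT, frames=[2,1] (faults so far: 2)
  step 9: ref 2 -> HIT, frames=[2,1] (faults so far: 2)
  step 10: ref 1 -> HIT, frames=[2,1] (faults so far: 2)
  step 11: ref 5 -> FAULT, evict 2, frames=[5,1] (faults so far: 3)
  step 12: ref 1 -> HIT, frames=[5,1] (faults so far: 3)
  step 13: ref 5 -> HIT, frames=[5,1] (faults so far: 3)
  step 14: ref 4 -> FAULT, evict 1, frames=[5,4] (faults so far: 4)
  step 15: ref 1 -> FAULT, evict 5, frames=[1,4] (faults so far: 5)
  FIFO total faults: 5
--- LRU ---
  step 0: ref 2 -> FAULT, frames=[2,-] (faults so far: 1)
  step 1: ref 2 -> HIT, frames=[2,-] (faults so far: 1)
  step 2: ref 2 -> HIT, frames=[2,-] (faults so far: 1)
  step 3: ref 2 -> HIT, frames=[2,-] (faults so far: 1)
  step 4: ref 2 -> HIT, frames=[2,-] (faults so far: 1)
  step 5: ref 2 -> HIT, frames=[2,-] (faults so far: 1)
  step 6: ref 2 -> HIT, frames=[2,-] (faults so far: 1)
  step 7: ref 2 -> HIT, frames=[2,-] (faults so far: 1)
  step 8: ref 1 -> FAULT, frames=[2,1] (faults so far: 2)
  step 9: ref 2 -> HIT, frames=[2,1] (faults so far: 2)
  step 10: ref 1 -> HIT, frames=[2,1] (faults so far: 2)
  step 11: ref 5 -> FAULT, evict 2, frames=[5,1] (faults so far: 3)
  step 12: ref 1 -> HIT, frames=[5,1] (faults so far: 3)
  step 13: ref 5 -> HIT, frames=[5,1] (faults so far: 3)
  step 14: ref 4 -> FAULT, evict 1, frames=[5,4] (faults so far: 4)
  step 15: ref 1 -> FAULT, evict 5, frames=[1,4] (faults so far: 5)
  LRU total faults: 5
--- Optimal ---
  step 0: ref 2 -> FAULT, frames=[2,-] (faults so far: 1)
  step 1: ref 2 -> HIT, frames=[2,-] (faults so far: 1)
  step 2: ref 2 -> HIT, frames=[2,-] (faults so far: 1)
  step 3: ref 2 -> HIT, frames=[2,-] (faults so far: 1)
  step 4: ref 2 -> HIT, frames=[2,-] (faults so far: 1)
  step 5: ref 2 -> HIT, frames=[2,-] (faults so far: 1)
  step 6: ref 2 -> HIT, frames=[2,-] (faults so far: 1)
  step 7: ref 2 -> HIT, frames=[2,-] (faults so far: 1)
  step 8: ref 1 -> FAULT, frames=[2,1] (faults so far: 2)
  step 9: ref 2 -> HIT, frames=[2,1] (faults so far: 2)
  step 10: ref 1 -> HIT, frames=[2,1] (faults so far: 2)
  step 11: ref 5 -> FAULT, evict 2, frames=[5,1] (faults so far: 3)
  step 12: ref 1 -> HIT, frames=[5,1] (faults so far: 3)
  step 13: ref 5 -> HIT, frames=[5,1] (faults so far: 3)
  step 14: ref 4 -> FAULT, evict 5, frames=[4,1] (faults so far: 4)
  step 15: ref 1 -> HIT, frames=[4,1] (faults so far: 4)
  Optimal total faults: 4

Answer: 5 5 4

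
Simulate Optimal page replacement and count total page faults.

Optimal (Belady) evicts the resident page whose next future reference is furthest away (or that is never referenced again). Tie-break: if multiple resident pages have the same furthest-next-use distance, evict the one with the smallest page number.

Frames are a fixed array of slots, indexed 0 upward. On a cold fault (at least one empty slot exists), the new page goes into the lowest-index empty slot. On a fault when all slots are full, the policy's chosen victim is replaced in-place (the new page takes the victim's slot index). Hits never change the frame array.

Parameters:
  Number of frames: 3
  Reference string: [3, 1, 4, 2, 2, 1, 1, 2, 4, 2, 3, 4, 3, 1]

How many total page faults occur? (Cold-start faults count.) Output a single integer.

Answer: 5

Derivation:
Step 0: ref 3 → FAULT, frames=[3,-,-]
Step 1: ref 1 → FAULT, frames=[3,1,-]
Step 2: ref 4 → FAULT, frames=[3,1,4]
Step 3: ref 2 → FAULT (evict 3), frames=[2,1,4]
Step 4: ref 2 → HIT, frames=[2,1,4]
Step 5: ref 1 → HIT, frames=[2,1,4]
Step 6: ref 1 → HIT, frames=[2,1,4]
Step 7: ref 2 → HIT, frames=[2,1,4]
Step 8: ref 4 → HIT, frames=[2,1,4]
Step 9: ref 2 → HIT, frames=[2,1,4]
Step 10: ref 3 → FAULT (evict 2), frames=[3,1,4]
Step 11: ref 4 → HIT, frames=[3,1,4]
Step 12: ref 3 → HIT, frames=[3,1,4]
Step 13: ref 1 → HIT, frames=[3,1,4]
Total faults: 5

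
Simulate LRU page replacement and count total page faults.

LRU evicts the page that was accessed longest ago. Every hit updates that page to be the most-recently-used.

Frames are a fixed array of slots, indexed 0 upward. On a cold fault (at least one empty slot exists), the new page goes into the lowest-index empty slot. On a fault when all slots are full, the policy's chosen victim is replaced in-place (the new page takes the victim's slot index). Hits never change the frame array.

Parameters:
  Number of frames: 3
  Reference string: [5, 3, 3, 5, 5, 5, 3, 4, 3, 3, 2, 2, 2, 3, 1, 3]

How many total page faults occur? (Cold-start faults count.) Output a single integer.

Answer: 5

Derivation:
Step 0: ref 5 → FAULT, frames=[5,-,-]
Step 1: ref 3 → FAULT, frames=[5,3,-]
Step 2: ref 3 → HIT, frames=[5,3,-]
Step 3: ref 5 → HIT, frames=[5,3,-]
Step 4: ref 5 → HIT, frames=[5,3,-]
Step 5: ref 5 → HIT, frames=[5,3,-]
Step 6: ref 3 → HIT, frames=[5,3,-]
Step 7: ref 4 → FAULT, frames=[5,3,4]
Step 8: ref 3 → HIT, frames=[5,3,4]
Step 9: ref 3 → HIT, frames=[5,3,4]
Step 10: ref 2 → FAULT (evict 5), frames=[2,3,4]
Step 11: ref 2 → HIT, frames=[2,3,4]
Step 12: ref 2 → HIT, frames=[2,3,4]
Step 13: ref 3 → HIT, frames=[2,3,4]
Step 14: ref 1 → FAULT (evict 4), frames=[2,3,1]
Step 15: ref 3 → HIT, frames=[2,3,1]
Total faults: 5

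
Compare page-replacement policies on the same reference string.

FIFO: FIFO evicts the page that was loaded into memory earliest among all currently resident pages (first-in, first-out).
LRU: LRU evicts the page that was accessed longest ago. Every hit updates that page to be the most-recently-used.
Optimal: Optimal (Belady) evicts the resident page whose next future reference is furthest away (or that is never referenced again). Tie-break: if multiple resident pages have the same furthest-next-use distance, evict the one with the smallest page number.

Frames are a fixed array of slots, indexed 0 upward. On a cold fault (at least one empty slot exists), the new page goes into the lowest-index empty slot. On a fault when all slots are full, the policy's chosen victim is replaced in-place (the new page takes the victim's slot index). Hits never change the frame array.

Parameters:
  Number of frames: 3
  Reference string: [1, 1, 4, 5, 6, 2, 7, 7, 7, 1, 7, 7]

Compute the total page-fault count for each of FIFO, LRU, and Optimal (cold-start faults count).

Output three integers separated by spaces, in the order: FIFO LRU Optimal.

Answer: 7 7 6

Derivation:
--- FIFO ---
  step 0: ref 1 -> FAULT, frames=[1,-,-] (faults so far: 1)
  step 1: ref 1 -> HIT, frames=[1,-,-] (faults so far: 1)
  step 2: ref 4 -> FAULT, frames=[1,4,-] (faults so far: 2)
  step 3: ref 5 -> FAULT, frames=[1,4,5] (faults so far: 3)
  step 4: ref 6 -> FAULT, evict 1, frames=[6,4,5] (faults so far: 4)
  step 5: ref 2 -> FAULT, evict 4, frames=[6,2,5] (faults so far: 5)
  step 6: ref 7 -> FAULT, evict 5, frames=[6,2,7] (faults so far: 6)
  step 7: ref 7 -> HIT, frames=[6,2,7] (faults so far: 6)
  step 8: ref 7 -> HIT, frames=[6,2,7] (faults so far: 6)
  step 9: ref 1 -> FAULT, evict 6, frames=[1,2,7] (faults so far: 7)
  step 10: ref 7 -> HIT, frames=[1,2,7] (faults so far: 7)
  step 11: ref 7 -> HIT, frames=[1,2,7] (faults so far: 7)
  FIFO total faults: 7
--- LRU ---
  step 0: ref 1 -> FAULT, frames=[1,-,-] (faults so far: 1)
  step 1: ref 1 -> HIT, frames=[1,-,-] (faults so far: 1)
  step 2: ref 4 -> FAULT, frames=[1,4,-] (faults so far: 2)
  step 3: ref 5 -> FAULT, frames=[1,4,5] (faults so far: 3)
  step 4: ref 6 -> FAULT, evict 1, frames=[6,4,5] (faults so far: 4)
  step 5: ref 2 -> FAULT, evict 4, frames=[6,2,5] (faults so far: 5)
  step 6: ref 7 -> FAULT, evict 5, frames=[6,2,7] (faults so far: 6)
  step 7: ref 7 -> HIT, frames=[6,2,7] (faults so far: 6)
  step 8: ref 7 -> HIT, frames=[6,2,7] (faults so far: 6)
  step 9: ref 1 -> FAULT, evict 6, frames=[1,2,7] (faults so far: 7)
  step 10: ref 7 -> HIT, frames=[1,2,7] (faults so far: 7)
  step 11: ref 7 -> HIT, frames=[1,2,7] (faults so far: 7)
  LRU total faults: 7
--- Optimal ---
  step 0: ref 1 -> FAULT, frames=[1,-,-] (faults so far: 1)
  step 1: ref 1 -> HIT, frames=[1,-,-] (faults so far: 1)
  step 2: ref 4 -> FAULT, frames=[1,4,-] (faults so far: 2)
  step 3: ref 5 -> FAULT, frames=[1,4,5] (faults so far: 3)
  step 4: ref 6 -> FAULT, evict 4, frames=[1,6,5] (faults so far: 4)
  step 5: ref 2 -> FAULT, evict 5, frames=[1,6,2] (faults so far: 5)
  step 6: ref 7 -> FAULT, evict 2, frames=[1,6,7] (faults so far: 6)
  step 7: ref 7 -> HIT, frames=[1,6,7] (faults so far: 6)
  step 8: ref 7 -> HIT, frames=[1,6,7] (faults so far: 6)
  step 9: ref 1 -> HIT, frames=[1,6,7] (faults so far: 6)
  step 10: ref 7 -> HIT, frames=[1,6,7] (faults so far: 6)
  step 11: ref 7 -> HIT, frames=[1,6,7] (faults so far: 6)
  Optimal total faults: 6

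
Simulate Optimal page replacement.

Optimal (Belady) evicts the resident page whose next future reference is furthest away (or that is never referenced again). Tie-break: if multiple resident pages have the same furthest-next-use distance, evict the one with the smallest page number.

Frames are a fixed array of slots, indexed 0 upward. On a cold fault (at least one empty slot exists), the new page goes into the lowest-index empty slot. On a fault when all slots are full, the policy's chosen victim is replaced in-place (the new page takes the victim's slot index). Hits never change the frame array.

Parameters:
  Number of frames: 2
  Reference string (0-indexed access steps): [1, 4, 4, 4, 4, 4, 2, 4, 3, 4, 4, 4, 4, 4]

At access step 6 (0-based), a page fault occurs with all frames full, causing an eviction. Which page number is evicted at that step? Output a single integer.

Answer: 1

Derivation:
Step 0: ref 1 -> FAULT, frames=[1,-]
Step 1: ref 4 -> FAULT, frames=[1,4]
Step 2: ref 4 -> HIT, frames=[1,4]
Step 3: ref 4 -> HIT, frames=[1,4]
Step 4: ref 4 -> HIT, frames=[1,4]
Step 5: ref 4 -> HIT, frames=[1,4]
Step 6: ref 2 -> FAULT, evict 1, frames=[2,4]
At step 6: evicted page 1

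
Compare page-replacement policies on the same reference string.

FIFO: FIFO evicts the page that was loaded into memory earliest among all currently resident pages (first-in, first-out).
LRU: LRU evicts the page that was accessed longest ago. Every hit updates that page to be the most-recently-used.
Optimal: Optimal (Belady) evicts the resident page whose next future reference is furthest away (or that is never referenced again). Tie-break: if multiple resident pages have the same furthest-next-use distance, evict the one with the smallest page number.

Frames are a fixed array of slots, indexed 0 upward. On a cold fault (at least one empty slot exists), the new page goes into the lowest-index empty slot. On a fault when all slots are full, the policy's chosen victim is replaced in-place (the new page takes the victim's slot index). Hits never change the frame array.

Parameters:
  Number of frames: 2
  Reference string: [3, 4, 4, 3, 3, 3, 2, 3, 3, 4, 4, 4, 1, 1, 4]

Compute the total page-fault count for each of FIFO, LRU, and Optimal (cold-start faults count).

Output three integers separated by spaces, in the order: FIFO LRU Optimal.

--- FIFO ---
  step 0: ref 3 -> FAULT, frames=[3,-] (faults so far: 1)
  step 1: ref 4 -> FAULT, frames=[3,4] (faults so far: 2)
  step 2: ref 4 -> HIT, frames=[3,4] (faults so far: 2)
  step 3: ref 3 -> HIT, frames=[3,4] (faults so far: 2)
  step 4: ref 3 -> HIT, frames=[3,4] (faults so far: 2)
  step 5: ref 3 -> HIT, frames=[3,4] (faults so far: 2)
  step 6: ref 2 -> FAULT, evict 3, frames=[2,4] (faults so far: 3)
  step 7: ref 3 -> FAULT, evict 4, frames=[2,3] (faults so far: 4)
  step 8: ref 3 -> HIT, frames=[2,3] (faults so far: 4)
  step 9: ref 4 -> FAULT, evict 2, frames=[4,3] (faults so far: 5)
  step 10: ref 4 -> HIT, frames=[4,3] (faults so far: 5)
  step 11: ref 4 -> HIT, frames=[4,3] (faults so far: 5)
  step 12: ref 1 -> FAULT, evict 3, frames=[4,1] (faults so far: 6)
  step 13: ref 1 -> HIT, frames=[4,1] (faults so far: 6)
  step 14: ref 4 -> HIT, frames=[4,1] (faults so far: 6)
  FIFO total faults: 6
--- LRU ---
  step 0: ref 3 -> FAULT, frames=[3,-] (faults so far: 1)
  step 1: ref 4 -> FAULT, frames=[3,4] (faults so far: 2)
  step 2: ref 4 -> HIT, frames=[3,4] (faults so far: 2)
  step 3: ref 3 -> HIT, frames=[3,4] (faults so far: 2)
  step 4: ref 3 -> HIT, frames=[3,4] (faults so far: 2)
  step 5: ref 3 -> HIT, frames=[3,4] (faults so far: 2)
  step 6: ref 2 -> FAULT, evict 4, frames=[3,2] (faults so far: 3)
  step 7: ref 3 -> HIT, frames=[3,2] (faults so far: 3)
  step 8: ref 3 -> HIT, frames=[3,2] (faults so far: 3)
  step 9: ref 4 -> FAULT, evict 2, frames=[3,4] (faults so far: 4)
  step 10: ref 4 -> HIT, frames=[3,4] (faults so far: 4)
  step 11: ref 4 -> HIT, frames=[3,4] (faults so far: 4)
  step 12: ref 1 -> FAULT, evict 3, frames=[1,4] (faults so far: 5)
  step 13: ref 1 -> HIT, frames=[1,4] (faults so far: 5)
  step 14: ref 4 -> HIT, frames=[1,4] (faults so far: 5)
  LRU total faults: 5
--- Optimal ---
  step 0: ref 3 -> FAULT, frames=[3,-] (faults so far: 1)
  step 1: ref 4 -> FAULT, frames=[3,4] (faults so far: 2)
  step 2: ref 4 -> HIT, frames=[3,4] (faults so far: 2)
  step 3: ref 3 -> HIT, frames=[3,4] (faults so far: 2)
  step 4: ref 3 -> HIT, frames=[3,4] (faults so far: 2)
  step 5: ref 3 -> HIT, frames=[3,4] (faults so far: 2)
  step 6: ref 2 -> FAULT, evict 4, frames=[3,2] (faults so far: 3)
  step 7: ref 3 -> HIT, frames=[3,2] (faults so far: 3)
  step 8: ref 3 -> HIT, frames=[3,2] (faults so far: 3)
  step 9: ref 4 -> FAULT, evict 2, frames=[3,4] (faults so far: 4)
  step 10: ref 4 -> HIT, frames=[3,4] (faults so far: 4)
  step 11: ref 4 -> HIT, frames=[3,4] (faults so far: 4)
  step 12: ref 1 -> FAULT, evict 3, frames=[1,4] (faults so far: 5)
  step 13: ref 1 -> HIT, frames=[1,4] (faults so far: 5)
  step 14: ref 4 -> HIT, frames=[1,4] (faults so far: 5)
  Optimal total faults: 5

Answer: 6 5 5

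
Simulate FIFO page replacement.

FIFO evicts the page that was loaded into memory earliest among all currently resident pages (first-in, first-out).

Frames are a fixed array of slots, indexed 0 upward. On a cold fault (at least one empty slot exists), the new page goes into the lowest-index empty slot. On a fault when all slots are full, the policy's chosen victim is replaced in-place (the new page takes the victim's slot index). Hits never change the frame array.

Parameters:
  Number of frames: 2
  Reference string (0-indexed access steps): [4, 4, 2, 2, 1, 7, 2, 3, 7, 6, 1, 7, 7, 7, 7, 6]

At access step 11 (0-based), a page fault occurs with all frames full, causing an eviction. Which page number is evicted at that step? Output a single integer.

Answer: 6

Derivation:
Step 0: ref 4 -> FAULT, frames=[4,-]
Step 1: ref 4 -> HIT, frames=[4,-]
Step 2: ref 2 -> FAULT, frames=[4,2]
Step 3: ref 2 -> HIT, frames=[4,2]
Step 4: ref 1 -> FAULT, evict 4, frames=[1,2]
Step 5: ref 7 -> FAULT, evict 2, frames=[1,7]
Step 6: ref 2 -> FAULT, evict 1, frames=[2,7]
Step 7: ref 3 -> FAULT, evict 7, frames=[2,3]
Step 8: ref 7 -> FAULT, evict 2, frames=[7,3]
Step 9: ref 6 -> FAULT, evict 3, frames=[7,6]
Step 10: ref 1 -> FAULT, evict 7, frames=[1,6]
Step 11: ref 7 -> FAULT, evict 6, frames=[1,7]
At step 11: evicted page 6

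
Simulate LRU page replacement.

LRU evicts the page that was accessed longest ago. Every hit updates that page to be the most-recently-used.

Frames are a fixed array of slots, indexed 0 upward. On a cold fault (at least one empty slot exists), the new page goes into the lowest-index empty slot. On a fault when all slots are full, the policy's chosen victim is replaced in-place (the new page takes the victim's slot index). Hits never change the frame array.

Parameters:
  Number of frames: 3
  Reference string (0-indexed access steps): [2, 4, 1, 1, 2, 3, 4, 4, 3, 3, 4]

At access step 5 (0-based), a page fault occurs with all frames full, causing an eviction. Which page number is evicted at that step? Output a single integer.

Answer: 4

Derivation:
Step 0: ref 2 -> FAULT, frames=[2,-,-]
Step 1: ref 4 -> FAULT, frames=[2,4,-]
Step 2: ref 1 -> FAULT, frames=[2,4,1]
Step 3: ref 1 -> HIT, frames=[2,4,1]
Step 4: ref 2 -> HIT, frames=[2,4,1]
Step 5: ref 3 -> FAULT, evict 4, frames=[2,3,1]
At step 5: evicted page 4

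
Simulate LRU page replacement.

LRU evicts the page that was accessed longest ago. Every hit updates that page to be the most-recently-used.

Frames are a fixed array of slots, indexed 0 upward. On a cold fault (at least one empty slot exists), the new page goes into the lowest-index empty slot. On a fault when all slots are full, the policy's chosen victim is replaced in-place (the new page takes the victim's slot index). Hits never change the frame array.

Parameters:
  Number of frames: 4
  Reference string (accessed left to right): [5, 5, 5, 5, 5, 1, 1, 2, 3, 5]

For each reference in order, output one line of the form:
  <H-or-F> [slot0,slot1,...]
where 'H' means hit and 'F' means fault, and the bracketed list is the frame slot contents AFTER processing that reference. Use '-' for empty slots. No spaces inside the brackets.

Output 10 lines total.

F [5,-,-,-]
H [5,-,-,-]
H [5,-,-,-]
H [5,-,-,-]
H [5,-,-,-]
F [5,1,-,-]
H [5,1,-,-]
F [5,1,2,-]
F [5,1,2,3]
H [5,1,2,3]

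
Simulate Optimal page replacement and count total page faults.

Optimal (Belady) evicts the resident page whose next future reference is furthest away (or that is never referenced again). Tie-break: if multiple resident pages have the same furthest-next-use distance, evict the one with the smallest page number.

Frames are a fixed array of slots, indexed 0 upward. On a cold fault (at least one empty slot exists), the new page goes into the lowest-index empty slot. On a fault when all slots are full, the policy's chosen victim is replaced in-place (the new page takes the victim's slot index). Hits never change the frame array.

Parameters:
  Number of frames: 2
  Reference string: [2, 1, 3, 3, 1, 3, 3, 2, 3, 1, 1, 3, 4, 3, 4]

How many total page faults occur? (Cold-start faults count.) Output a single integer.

Step 0: ref 2 → FAULT, frames=[2,-]
Step 1: ref 1 → FAULT, frames=[2,1]
Step 2: ref 3 → FAULT (evict 2), frames=[3,1]
Step 3: ref 3 → HIT, frames=[3,1]
Step 4: ref 1 → HIT, frames=[3,1]
Step 5: ref 3 → HIT, frames=[3,1]
Step 6: ref 3 → HIT, frames=[3,1]
Step 7: ref 2 → FAULT (evict 1), frames=[3,2]
Step 8: ref 3 → HIT, frames=[3,2]
Step 9: ref 1 → FAULT (evict 2), frames=[3,1]
Step 10: ref 1 → HIT, frames=[3,1]
Step 11: ref 3 → HIT, frames=[3,1]
Step 12: ref 4 → FAULT (evict 1), frames=[3,4]
Step 13: ref 3 → HIT, frames=[3,4]
Step 14: ref 4 → HIT, frames=[3,4]
Total faults: 6

Answer: 6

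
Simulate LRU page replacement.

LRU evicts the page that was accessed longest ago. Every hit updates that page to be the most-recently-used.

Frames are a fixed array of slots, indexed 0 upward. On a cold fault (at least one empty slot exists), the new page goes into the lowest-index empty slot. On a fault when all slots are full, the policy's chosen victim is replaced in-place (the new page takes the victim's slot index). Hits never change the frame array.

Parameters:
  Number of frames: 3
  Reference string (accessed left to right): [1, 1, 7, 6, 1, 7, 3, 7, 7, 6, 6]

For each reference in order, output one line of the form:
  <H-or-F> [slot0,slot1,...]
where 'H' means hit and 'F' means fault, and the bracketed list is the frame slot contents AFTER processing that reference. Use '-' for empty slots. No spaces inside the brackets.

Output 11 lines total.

F [1,-,-]
H [1,-,-]
F [1,7,-]
F [1,7,6]
H [1,7,6]
H [1,7,6]
F [1,7,3]
H [1,7,3]
H [1,7,3]
F [6,7,3]
H [6,7,3]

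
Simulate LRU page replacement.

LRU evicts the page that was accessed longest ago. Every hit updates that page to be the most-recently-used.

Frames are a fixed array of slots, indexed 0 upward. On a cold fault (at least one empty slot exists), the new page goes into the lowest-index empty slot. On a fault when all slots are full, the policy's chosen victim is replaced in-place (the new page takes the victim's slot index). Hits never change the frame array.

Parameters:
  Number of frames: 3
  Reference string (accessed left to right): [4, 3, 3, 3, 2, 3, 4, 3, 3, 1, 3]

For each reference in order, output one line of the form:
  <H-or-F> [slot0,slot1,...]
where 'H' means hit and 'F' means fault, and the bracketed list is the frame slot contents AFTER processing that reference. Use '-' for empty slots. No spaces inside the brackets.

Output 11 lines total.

F [4,-,-]
F [4,3,-]
H [4,3,-]
H [4,3,-]
F [4,3,2]
H [4,3,2]
H [4,3,2]
H [4,3,2]
H [4,3,2]
F [4,3,1]
H [4,3,1]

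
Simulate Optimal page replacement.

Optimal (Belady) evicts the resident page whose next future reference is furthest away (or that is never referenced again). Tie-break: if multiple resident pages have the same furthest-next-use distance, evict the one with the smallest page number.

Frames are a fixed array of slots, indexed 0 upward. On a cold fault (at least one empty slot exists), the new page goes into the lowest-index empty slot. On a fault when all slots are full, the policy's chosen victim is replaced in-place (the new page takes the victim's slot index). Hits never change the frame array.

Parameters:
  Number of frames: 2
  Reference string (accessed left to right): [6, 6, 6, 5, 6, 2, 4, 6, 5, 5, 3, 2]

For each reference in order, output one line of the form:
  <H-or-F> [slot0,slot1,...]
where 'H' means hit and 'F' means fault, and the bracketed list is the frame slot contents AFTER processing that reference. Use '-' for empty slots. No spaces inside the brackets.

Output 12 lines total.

F [6,-]
H [6,-]
H [6,-]
F [6,5]
H [6,5]
F [6,2]
F [6,4]
H [6,4]
F [6,5]
H [6,5]
F [6,3]
F [6,2]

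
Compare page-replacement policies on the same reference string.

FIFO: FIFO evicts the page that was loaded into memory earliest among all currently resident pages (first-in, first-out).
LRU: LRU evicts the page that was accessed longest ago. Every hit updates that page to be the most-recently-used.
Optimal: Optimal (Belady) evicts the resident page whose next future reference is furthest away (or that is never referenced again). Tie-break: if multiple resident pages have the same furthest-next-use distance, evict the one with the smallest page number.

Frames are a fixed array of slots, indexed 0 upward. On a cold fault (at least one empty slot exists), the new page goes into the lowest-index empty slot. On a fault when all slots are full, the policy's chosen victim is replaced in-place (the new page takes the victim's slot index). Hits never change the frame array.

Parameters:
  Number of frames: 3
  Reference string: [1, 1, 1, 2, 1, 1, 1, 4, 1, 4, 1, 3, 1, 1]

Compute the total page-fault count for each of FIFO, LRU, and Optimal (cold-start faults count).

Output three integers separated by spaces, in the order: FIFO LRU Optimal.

Answer: 5 4 4

Derivation:
--- FIFO ---
  step 0: ref 1 -> FAULT, frames=[1,-,-] (faults so far: 1)
  step 1: ref 1 -> HIT, frames=[1,-,-] (faults so far: 1)
  step 2: ref 1 -> HIT, frames=[1,-,-] (faults so far: 1)
  step 3: ref 2 -> FAULT, frames=[1,2,-] (faults so far: 2)
  step 4: ref 1 -> HIT, frames=[1,2,-] (faults so far: 2)
  step 5: ref 1 -> HIT, frames=[1,2,-] (faults so far: 2)
  step 6: ref 1 -> HIT, frames=[1,2,-] (faults so far: 2)
  step 7: ref 4 -> FAULT, frames=[1,2,4] (faults so far: 3)
  step 8: ref 1 -> HIT, frames=[1,2,4] (faults so far: 3)
  step 9: ref 4 -> HIT, frames=[1,2,4] (faults so far: 3)
  step 10: ref 1 -> HIT, frames=[1,2,4] (faults so far: 3)
  step 11: ref 3 -> FAULT, evict 1, frames=[3,2,4] (faults so far: 4)
  step 12: ref 1 -> FAULT, evict 2, frames=[3,1,4] (faults so far: 5)
  step 13: ref 1 -> HIT, frames=[3,1,4] (faults so far: 5)
  FIFO total faults: 5
--- LRU ---
  step 0: ref 1 -> FAULT, frames=[1,-,-] (faults so far: 1)
  step 1: ref 1 -> HIT, frames=[1,-,-] (faults so far: 1)
  step 2: ref 1 -> HIT, frames=[1,-,-] (faults so far: 1)
  step 3: ref 2 -> FAULT, frames=[1,2,-] (faults so far: 2)
  step 4: ref 1 -> HIT, frames=[1,2,-] (faults so far: 2)
  step 5: ref 1 -> HIT, frames=[1,2,-] (faults so far: 2)
  step 6: ref 1 -> HIT, frames=[1,2,-] (faults so far: 2)
  step 7: ref 4 -> FAULT, frames=[1,2,4] (faults so far: 3)
  step 8: ref 1 -> HIT, frames=[1,2,4] (faults so far: 3)
  step 9: ref 4 -> HIT, frames=[1,2,4] (faults so far: 3)
  step 10: ref 1 -> HIT, frames=[1,2,4] (faults so far: 3)
  step 11: ref 3 -> FAULT, evict 2, frames=[1,3,4] (faults so far: 4)
  step 12: ref 1 -> HIT, frames=[1,3,4] (faults so far: 4)
  step 13: ref 1 -> HIT, frames=[1,3,4] (faults so far: 4)
  LRU total faults: 4
--- Optimal ---
  step 0: ref 1 -> FAULT, frames=[1,-,-] (faults so far: 1)
  step 1: ref 1 -> HIT, frames=[1,-,-] (faults so far: 1)
  step 2: ref 1 -> HIT, frames=[1,-,-] (faults so far: 1)
  step 3: ref 2 -> FAULT, frames=[1,2,-] (faults so far: 2)
  step 4: ref 1 -> HIT, frames=[1,2,-] (faults so far: 2)
  step 5: ref 1 -> HIT, frames=[1,2,-] (faults so far: 2)
  step 6: ref 1 -> HIT, frames=[1,2,-] (faults so far: 2)
  step 7: ref 4 -> FAULT, frames=[1,2,4] (faults so far: 3)
  step 8: ref 1 -> HIT, frames=[1,2,4] (faults so far: 3)
  step 9: ref 4 -> HIT, frames=[1,2,4] (faults so far: 3)
  step 10: ref 1 -> HIT, frames=[1,2,4] (faults so far: 3)
  step 11: ref 3 -> FAULT, evict 2, frames=[1,3,4] (faults so far: 4)
  step 12: ref 1 -> HIT, frames=[1,3,4] (faults so far: 4)
  step 13: ref 1 -> HIT, frames=[1,3,4] (faults so far: 4)
  Optimal total faults: 4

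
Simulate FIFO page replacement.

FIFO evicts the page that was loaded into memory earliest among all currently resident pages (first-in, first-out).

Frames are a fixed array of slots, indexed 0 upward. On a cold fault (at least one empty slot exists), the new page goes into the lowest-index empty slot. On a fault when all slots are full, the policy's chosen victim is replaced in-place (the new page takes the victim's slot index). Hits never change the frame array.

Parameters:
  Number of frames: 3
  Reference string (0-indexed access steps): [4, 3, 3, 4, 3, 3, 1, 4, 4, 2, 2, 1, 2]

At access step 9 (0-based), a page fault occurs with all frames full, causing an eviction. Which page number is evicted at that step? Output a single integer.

Answer: 4

Derivation:
Step 0: ref 4 -> FAULT, frames=[4,-,-]
Step 1: ref 3 -> FAULT, frames=[4,3,-]
Step 2: ref 3 -> HIT, frames=[4,3,-]
Step 3: ref 4 -> HIT, frames=[4,3,-]
Step 4: ref 3 -> HIT, frames=[4,3,-]
Step 5: ref 3 -> HIT, frames=[4,3,-]
Step 6: ref 1 -> FAULT, frames=[4,3,1]
Step 7: ref 4 -> HIT, frames=[4,3,1]
Step 8: ref 4 -> HIT, frames=[4,3,1]
Step 9: ref 2 -> FAULT, evict 4, frames=[2,3,1]
At step 9: evicted page 4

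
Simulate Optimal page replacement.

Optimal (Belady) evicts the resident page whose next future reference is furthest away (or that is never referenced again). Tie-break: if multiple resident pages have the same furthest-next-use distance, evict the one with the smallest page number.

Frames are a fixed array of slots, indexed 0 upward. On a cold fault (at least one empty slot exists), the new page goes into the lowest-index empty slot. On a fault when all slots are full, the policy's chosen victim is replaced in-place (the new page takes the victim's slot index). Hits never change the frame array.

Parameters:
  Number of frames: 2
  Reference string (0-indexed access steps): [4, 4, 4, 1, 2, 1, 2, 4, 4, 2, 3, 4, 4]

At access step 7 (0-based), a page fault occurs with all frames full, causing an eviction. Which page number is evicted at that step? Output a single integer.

Answer: 1

Derivation:
Step 0: ref 4 -> FAULT, frames=[4,-]
Step 1: ref 4 -> HIT, frames=[4,-]
Step 2: ref 4 -> HIT, frames=[4,-]
Step 3: ref 1 -> FAULT, frames=[4,1]
Step 4: ref 2 -> FAULT, evict 4, frames=[2,1]
Step 5: ref 1 -> HIT, frames=[2,1]
Step 6: ref 2 -> HIT, frames=[2,1]
Step 7: ref 4 -> FAULT, evict 1, frames=[2,4]
At step 7: evicted page 1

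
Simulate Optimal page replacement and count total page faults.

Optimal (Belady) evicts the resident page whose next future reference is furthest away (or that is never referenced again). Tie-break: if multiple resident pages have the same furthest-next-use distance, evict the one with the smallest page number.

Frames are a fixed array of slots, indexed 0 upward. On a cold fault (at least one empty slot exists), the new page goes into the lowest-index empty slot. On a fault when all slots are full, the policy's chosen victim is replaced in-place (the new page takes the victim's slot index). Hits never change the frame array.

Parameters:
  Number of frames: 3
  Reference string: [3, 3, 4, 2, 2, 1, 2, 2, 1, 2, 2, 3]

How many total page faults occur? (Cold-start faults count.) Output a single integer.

Answer: 4

Derivation:
Step 0: ref 3 → FAULT, frames=[3,-,-]
Step 1: ref 3 → HIT, frames=[3,-,-]
Step 2: ref 4 → FAULT, frames=[3,4,-]
Step 3: ref 2 → FAULT, frames=[3,4,2]
Step 4: ref 2 → HIT, frames=[3,4,2]
Step 5: ref 1 → FAULT (evict 4), frames=[3,1,2]
Step 6: ref 2 → HIT, frames=[3,1,2]
Step 7: ref 2 → HIT, frames=[3,1,2]
Step 8: ref 1 → HIT, frames=[3,1,2]
Step 9: ref 2 → HIT, frames=[3,1,2]
Step 10: ref 2 → HIT, frames=[3,1,2]
Step 11: ref 3 → HIT, frames=[3,1,2]
Total faults: 4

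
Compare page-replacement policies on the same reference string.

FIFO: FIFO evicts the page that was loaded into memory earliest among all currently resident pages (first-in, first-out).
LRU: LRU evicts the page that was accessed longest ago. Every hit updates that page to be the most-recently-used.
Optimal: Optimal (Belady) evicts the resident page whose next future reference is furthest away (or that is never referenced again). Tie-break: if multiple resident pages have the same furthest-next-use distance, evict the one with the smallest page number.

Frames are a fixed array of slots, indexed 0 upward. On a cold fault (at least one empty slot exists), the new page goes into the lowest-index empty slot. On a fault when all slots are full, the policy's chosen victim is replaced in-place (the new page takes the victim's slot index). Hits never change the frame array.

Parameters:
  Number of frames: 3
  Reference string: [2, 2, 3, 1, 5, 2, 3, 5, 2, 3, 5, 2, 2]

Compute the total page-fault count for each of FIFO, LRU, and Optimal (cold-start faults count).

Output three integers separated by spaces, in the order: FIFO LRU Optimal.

--- FIFO ---
  step 0: ref 2 -> FAULT, frames=[2,-,-] (faults so far: 1)
  step 1: ref 2 -> HIT, frames=[2,-,-] (faults so far: 1)
  step 2: ref 3 -> FAULT, frames=[2,3,-] (faults so far: 2)
  step 3: ref 1 -> FAULT, frames=[2,3,1] (faults so far: 3)
  step 4: ref 5 -> FAULT, evict 2, frames=[5,3,1] (faults so far: 4)
  step 5: ref 2 -> FAULT, evict 3, frames=[5,2,1] (faults so far: 5)
  step 6: ref 3 -> FAULT, evict 1, frames=[5,2,3] (faults so far: 6)
  step 7: ref 5 -> HIT, frames=[5,2,3] (faults so far: 6)
  step 8: ref 2 -> HIT, frames=[5,2,3] (faults so far: 6)
  step 9: ref 3 -> HIT, frames=[5,2,3] (faults so far: 6)
  step 10: ref 5 -> HIT, frames=[5,2,3] (faults so far: 6)
  step 11: ref 2 -> HIT, frames=[5,2,3] (faults so far: 6)
  step 12: ref 2 -> HIT, frames=[5,2,3] (faults so far: 6)
  FIFO total faults: 6
--- LRU ---
  step 0: ref 2 -> FAULT, frames=[2,-,-] (faults so far: 1)
  step 1: ref 2 -> HIT, frames=[2,-,-] (faults so far: 1)
  step 2: ref 3 -> FAULT, frames=[2,3,-] (faults so far: 2)
  step 3: ref 1 -> FAULT, frames=[2,3,1] (faults so far: 3)
  step 4: ref 5 -> FAULT, evict 2, frames=[5,3,1] (faults so far: 4)
  step 5: ref 2 -> FAULT, evict 3, frames=[5,2,1] (faults so far: 5)
  step 6: ref 3 -> FAULT, evict 1, frames=[5,2,3] (faults so far: 6)
  step 7: ref 5 -> HIT, frames=[5,2,3] (faults so far: 6)
  step 8: ref 2 -> HIT, frames=[5,2,3] (faults so far: 6)
  step 9: ref 3 -> HIT, frames=[5,2,3] (faults so far: 6)
  step 10: ref 5 -> HIT, frames=[5,2,3] (faults so far: 6)
  step 11: ref 2 -> HIT, frames=[5,2,3] (faults so far: 6)
  step 12: ref 2 -> HIT, frames=[5,2,3] (faults so far: 6)
  LRU total faults: 6
--- Optimal ---
  step 0: ref 2 -> FAULT, frames=[2,-,-] (faults so far: 1)
  step 1: ref 2 -> HIT, frames=[2,-,-] (faults so far: 1)
  step 2: ref 3 -> FAULT, frames=[2,3,-] (faults so far: 2)
  step 3: ref 1 -> FAULT, frames=[2,3,1] (faults so far: 3)
  step 4: ref 5 -> FAULT, evict 1, frames=[2,3,5] (faults so far: 4)
  step 5: ref 2 -> HIT, frames=[2,3,5] (faults so far: 4)
  step 6: ref 3 -> HIT, frames=[2,3,5] (faults so far: 4)
  step 7: ref 5 -> HIT, frames=[2,3,5] (faults so far: 4)
  step 8: ref 2 -> HIT, frames=[2,3,5] (faults so far: 4)
  step 9: ref 3 -> HIT, frames=[2,3,5] (faults so far: 4)
  step 10: ref 5 -> HIT, frames=[2,3,5] (faults so far: 4)
  step 11: ref 2 -> HIT, frames=[2,3,5] (faults so far: 4)
  step 12: ref 2 -> HIT, frames=[2,3,5] (faults so far: 4)
  Optimal total faults: 4

Answer: 6 6 4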